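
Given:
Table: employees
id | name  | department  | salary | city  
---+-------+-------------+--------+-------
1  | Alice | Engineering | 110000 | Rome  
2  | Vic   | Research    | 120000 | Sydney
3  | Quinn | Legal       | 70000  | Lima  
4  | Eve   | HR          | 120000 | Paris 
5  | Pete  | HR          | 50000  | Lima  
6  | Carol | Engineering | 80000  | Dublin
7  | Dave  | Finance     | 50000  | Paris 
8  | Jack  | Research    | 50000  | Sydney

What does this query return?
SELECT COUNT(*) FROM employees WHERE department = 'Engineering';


Counting rows where department = 'Engineering'
  Alice -> MATCH
  Carol -> MATCH


2


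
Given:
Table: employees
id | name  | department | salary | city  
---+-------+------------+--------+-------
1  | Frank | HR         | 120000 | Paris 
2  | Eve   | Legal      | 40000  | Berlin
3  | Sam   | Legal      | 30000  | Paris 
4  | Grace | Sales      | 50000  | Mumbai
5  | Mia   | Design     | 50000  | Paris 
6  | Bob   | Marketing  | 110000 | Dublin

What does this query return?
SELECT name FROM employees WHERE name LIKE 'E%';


LIKE 'E%' matches names starting with 'E'
Matching: 1

1 rows:
Eve


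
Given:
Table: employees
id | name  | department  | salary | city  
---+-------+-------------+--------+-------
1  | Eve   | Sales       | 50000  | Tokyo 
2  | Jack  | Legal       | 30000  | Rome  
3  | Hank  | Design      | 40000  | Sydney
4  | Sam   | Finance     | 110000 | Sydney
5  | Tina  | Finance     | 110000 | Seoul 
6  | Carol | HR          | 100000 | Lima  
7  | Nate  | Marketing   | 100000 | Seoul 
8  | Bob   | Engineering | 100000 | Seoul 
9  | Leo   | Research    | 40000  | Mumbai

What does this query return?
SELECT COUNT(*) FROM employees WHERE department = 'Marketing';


Counting rows where department = 'Marketing'
  Nate -> MATCH


1


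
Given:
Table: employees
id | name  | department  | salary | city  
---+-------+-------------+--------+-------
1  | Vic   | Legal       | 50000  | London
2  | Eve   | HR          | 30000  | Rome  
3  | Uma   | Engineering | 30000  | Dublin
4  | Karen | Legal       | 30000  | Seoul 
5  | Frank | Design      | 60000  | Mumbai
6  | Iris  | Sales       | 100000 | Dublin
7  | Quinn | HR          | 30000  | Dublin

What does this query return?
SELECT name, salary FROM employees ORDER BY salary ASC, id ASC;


Sorting by salary ASC, then id ASC for ties

7 rows:
Eve, 30000
Uma, 30000
Karen, 30000
Quinn, 30000
Vic, 50000
Frank, 60000
Iris, 100000


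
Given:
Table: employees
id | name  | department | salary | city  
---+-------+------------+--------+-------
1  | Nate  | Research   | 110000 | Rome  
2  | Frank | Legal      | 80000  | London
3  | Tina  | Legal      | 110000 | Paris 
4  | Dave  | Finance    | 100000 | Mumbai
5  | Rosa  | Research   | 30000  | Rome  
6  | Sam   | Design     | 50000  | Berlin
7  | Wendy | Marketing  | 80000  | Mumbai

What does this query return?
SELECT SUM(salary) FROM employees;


SUM(salary) = 110000 + 80000 + 110000 + 100000 + 30000 + 50000 + 80000 = 560000

560000


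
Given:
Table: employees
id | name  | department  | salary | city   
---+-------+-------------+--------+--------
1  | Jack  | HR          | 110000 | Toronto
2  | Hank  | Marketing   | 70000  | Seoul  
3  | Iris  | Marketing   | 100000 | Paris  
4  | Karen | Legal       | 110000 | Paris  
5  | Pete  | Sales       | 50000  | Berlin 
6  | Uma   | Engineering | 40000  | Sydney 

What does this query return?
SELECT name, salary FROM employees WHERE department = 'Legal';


Filtering: department = 'Legal'
Matching rows: 1

1 rows:
Karen, 110000


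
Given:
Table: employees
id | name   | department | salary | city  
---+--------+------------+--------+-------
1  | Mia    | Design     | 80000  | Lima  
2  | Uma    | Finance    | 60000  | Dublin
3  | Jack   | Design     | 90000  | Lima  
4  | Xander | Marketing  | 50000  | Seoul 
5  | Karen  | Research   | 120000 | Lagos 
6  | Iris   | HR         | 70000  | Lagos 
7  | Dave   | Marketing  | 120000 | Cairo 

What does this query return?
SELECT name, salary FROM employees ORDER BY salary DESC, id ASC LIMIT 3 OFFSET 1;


Sort by salary DESC (id ASC tiebreak), then skip 1 and take 3
Rows 2 through 4

3 rows:
Dave, 120000
Jack, 90000
Mia, 80000


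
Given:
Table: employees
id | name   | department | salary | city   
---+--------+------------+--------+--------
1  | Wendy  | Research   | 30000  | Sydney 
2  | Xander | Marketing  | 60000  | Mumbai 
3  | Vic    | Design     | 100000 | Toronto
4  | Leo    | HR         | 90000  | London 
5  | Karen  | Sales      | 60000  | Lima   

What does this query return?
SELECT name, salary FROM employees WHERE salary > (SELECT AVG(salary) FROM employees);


Subquery: AVG(salary) = 68000.0
Filtering: salary > 68000.0
  Vic (100000) -> MATCH
  Leo (90000) -> MATCH


2 rows:
Vic, 100000
Leo, 90000


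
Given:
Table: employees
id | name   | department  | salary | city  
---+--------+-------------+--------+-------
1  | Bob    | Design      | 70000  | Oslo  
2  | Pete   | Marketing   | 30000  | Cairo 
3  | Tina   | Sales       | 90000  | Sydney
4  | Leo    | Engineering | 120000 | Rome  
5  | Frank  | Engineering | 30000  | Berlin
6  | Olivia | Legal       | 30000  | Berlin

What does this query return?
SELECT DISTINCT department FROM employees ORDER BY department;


All 'department' values (row order): Design, Marketing, Sales, Engineering, Engineering, Legal
Removing duplicates leaves 5 unique value(s).

5 values:
Design
Engineering
Legal
Marketing
Sales


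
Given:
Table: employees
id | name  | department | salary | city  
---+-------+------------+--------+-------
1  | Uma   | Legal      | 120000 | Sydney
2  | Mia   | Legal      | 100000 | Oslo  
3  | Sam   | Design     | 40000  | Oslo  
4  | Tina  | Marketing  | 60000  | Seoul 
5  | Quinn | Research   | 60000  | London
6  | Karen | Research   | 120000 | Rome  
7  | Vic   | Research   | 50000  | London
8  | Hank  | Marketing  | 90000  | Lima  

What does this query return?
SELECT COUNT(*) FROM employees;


COUNT(*) counts all rows

8


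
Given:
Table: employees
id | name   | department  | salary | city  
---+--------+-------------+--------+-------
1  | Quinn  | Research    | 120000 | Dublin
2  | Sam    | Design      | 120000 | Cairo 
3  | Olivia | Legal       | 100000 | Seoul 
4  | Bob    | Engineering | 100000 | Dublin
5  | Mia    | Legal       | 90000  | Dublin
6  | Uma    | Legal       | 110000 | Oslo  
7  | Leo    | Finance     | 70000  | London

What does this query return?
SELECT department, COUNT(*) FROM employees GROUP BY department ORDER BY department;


Assigning each row to its department group:
  Quinn -> Research
  Sam -> Design
  Olivia -> Legal
  Bob -> Engineering
  Mia -> Legal
  Uma -> Legal
  Leo -> Finance


5 groups:
Design, 1
Engineering, 1
Finance, 1
Legal, 3
Research, 1


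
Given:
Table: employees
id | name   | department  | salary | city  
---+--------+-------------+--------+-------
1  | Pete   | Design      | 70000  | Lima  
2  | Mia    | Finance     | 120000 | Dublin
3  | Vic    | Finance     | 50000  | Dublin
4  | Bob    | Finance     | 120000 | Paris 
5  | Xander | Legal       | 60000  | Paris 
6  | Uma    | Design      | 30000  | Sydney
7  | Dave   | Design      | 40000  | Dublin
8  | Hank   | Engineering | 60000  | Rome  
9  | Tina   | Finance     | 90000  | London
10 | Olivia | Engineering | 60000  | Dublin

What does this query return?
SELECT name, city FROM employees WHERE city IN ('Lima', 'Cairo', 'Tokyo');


Filtering: city IN ('Lima', 'Cairo', 'Tokyo')
Matching: 1 rows

1 rows:
Pete, Lima


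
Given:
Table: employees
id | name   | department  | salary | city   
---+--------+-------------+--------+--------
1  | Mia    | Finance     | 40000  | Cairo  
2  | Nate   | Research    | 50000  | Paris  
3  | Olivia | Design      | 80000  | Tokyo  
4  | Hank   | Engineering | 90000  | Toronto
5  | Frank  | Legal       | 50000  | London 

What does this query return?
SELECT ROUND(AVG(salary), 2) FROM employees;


SUM(salary) = 310000
COUNT = 5
ROUND(AVG, 2) = ROUND(310000 / 5, 2) = 62000.0

62000.0


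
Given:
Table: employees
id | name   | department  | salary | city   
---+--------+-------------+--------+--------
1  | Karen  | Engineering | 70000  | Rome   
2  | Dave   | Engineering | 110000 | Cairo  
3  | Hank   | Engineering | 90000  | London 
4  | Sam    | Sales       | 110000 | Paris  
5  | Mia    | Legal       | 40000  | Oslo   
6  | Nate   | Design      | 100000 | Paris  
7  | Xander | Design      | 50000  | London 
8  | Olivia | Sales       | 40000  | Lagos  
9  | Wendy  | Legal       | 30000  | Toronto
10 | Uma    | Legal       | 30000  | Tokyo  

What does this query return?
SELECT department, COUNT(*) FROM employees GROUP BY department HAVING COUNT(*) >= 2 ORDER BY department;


Groups with count >= 2:
  Design: 2 -> PASS
  Engineering: 3 -> PASS
  Legal: 3 -> PASS
  Sales: 2 -> PASS


4 groups:
Design, 2
Engineering, 3
Legal, 3
Sales, 2


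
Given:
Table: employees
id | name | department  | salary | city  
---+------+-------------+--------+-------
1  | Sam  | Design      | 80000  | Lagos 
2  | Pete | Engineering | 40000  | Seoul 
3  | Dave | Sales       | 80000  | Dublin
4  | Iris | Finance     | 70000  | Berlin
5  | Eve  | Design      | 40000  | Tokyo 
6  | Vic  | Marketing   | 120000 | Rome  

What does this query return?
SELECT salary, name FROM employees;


Projecting columns: salary, name

6 rows:
80000, Sam
40000, Pete
80000, Dave
70000, Iris
40000, Eve
120000, Vic


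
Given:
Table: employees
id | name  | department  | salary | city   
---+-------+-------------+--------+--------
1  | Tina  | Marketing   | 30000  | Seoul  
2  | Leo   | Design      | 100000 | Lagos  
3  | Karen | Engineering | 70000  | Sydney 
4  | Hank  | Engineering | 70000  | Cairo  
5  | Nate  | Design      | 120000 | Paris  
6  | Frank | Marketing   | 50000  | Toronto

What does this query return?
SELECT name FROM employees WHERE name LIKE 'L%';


LIKE 'L%' matches names starting with 'L'
Matching: 1

1 rows:
Leo


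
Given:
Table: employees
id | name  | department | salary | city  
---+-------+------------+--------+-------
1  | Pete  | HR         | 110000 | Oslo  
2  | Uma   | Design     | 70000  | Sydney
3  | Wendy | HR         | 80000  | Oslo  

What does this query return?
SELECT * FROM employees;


SELECT * returns all 3 rows with all columns

3 rows:
1, Pete, HR, 110000, Oslo
2, Uma, Design, 70000, Sydney
3, Wendy, HR, 80000, Oslo


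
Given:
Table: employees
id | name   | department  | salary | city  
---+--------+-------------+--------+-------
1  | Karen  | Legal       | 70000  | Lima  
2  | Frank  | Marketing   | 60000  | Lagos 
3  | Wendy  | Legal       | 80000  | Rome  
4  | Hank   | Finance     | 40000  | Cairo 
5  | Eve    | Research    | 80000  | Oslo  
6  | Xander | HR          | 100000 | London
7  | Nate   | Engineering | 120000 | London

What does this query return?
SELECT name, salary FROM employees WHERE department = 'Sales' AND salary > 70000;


Filtering: department = 'Sales' AND salary > 70000
Matching: 0 rows

Empty result set (0 rows)


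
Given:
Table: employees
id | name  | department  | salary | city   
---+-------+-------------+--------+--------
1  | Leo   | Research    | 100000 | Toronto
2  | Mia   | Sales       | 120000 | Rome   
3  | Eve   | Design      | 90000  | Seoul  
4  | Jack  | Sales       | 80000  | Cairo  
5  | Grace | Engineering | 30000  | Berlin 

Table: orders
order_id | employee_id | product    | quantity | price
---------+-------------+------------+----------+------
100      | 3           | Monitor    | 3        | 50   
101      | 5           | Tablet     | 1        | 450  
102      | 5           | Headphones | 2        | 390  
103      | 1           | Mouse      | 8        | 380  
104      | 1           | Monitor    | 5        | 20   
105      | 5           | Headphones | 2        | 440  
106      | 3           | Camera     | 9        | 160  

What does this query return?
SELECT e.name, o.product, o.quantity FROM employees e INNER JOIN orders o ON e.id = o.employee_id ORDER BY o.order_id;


Joining employees.id = orders.employee_id:
  employee Eve (id=3) -> order Monitor
  employee Grace (id=5) -> order Tablet
  employee Grace (id=5) -> order Headphones
  employee Leo (id=1) -> order Mouse
  employee Leo (id=1) -> order Monitor
  employee Grace (id=5) -> order Headphones
  employee Eve (id=3) -> order Camera


7 rows:
Eve, Monitor, 3
Grace, Tablet, 1
Grace, Headphones, 2
Leo, Mouse, 8
Leo, Monitor, 5
Grace, Headphones, 2
Eve, Camera, 9


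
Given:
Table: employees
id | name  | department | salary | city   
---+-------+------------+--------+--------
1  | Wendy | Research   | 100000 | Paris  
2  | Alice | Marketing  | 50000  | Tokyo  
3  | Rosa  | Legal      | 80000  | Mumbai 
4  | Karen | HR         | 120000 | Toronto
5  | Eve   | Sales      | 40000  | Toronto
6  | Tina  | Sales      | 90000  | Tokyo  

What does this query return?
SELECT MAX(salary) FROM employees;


Salaries: 100000, 50000, 80000, 120000, 40000, 90000
MAX = 120000

120000


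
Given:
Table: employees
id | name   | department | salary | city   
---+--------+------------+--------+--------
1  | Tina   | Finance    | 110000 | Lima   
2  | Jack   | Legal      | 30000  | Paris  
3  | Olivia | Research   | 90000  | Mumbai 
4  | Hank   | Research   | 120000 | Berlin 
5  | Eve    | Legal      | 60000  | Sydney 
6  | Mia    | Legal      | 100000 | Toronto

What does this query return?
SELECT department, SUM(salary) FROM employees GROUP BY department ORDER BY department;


Summing salary within each department:
  Finance: 110000 = 110000
  Legal: 30000 + 60000 + 100000 = 190000
  Research: 90000 + 120000 = 210000


3 groups:
Finance, 110000
Legal, 190000
Research, 210000


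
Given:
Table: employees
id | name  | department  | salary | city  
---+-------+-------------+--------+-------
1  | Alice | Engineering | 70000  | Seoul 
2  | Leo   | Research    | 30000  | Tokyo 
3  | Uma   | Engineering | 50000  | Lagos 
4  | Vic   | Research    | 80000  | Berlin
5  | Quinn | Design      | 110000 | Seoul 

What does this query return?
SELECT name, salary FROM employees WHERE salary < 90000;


Filtering: salary < 90000
Matching: 4 rows

4 rows:
Alice, 70000
Leo, 30000
Uma, 50000
Vic, 80000


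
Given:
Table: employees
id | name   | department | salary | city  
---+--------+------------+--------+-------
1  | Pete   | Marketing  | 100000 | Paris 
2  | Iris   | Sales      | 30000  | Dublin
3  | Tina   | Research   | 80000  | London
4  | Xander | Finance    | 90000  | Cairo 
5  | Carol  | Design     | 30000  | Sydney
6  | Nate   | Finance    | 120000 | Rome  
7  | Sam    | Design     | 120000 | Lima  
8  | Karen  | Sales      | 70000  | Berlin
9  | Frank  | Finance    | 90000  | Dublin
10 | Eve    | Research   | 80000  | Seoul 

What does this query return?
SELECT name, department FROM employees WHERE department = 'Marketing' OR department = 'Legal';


Filtering: department = 'Marketing' OR 'Legal'
Matching: 1 rows

1 rows:
Pete, Marketing


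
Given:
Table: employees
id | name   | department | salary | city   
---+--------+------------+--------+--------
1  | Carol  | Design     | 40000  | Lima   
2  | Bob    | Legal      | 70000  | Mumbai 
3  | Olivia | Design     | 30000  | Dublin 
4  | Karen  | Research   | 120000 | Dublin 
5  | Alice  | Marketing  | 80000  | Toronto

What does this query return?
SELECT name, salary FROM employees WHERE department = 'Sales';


Filtering: department = 'Sales'
Matching rows: 0

Empty result set (0 rows)


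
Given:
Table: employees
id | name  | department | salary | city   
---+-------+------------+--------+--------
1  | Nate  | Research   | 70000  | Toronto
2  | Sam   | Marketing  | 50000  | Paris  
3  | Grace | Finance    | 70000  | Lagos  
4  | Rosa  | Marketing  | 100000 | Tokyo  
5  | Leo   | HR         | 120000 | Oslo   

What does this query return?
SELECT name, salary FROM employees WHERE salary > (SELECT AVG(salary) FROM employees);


Subquery: AVG(salary) = 82000.0
Filtering: salary > 82000.0
  Rosa (100000) -> MATCH
  Leo (120000) -> MATCH


2 rows:
Rosa, 100000
Leo, 120000


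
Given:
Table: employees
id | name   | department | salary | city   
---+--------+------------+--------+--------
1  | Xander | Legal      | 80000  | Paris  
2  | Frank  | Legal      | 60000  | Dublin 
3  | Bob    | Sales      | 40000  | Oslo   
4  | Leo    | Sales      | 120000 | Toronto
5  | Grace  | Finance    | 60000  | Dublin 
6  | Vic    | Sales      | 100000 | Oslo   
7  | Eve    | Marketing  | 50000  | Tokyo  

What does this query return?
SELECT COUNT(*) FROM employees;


COUNT(*) counts all rows

7


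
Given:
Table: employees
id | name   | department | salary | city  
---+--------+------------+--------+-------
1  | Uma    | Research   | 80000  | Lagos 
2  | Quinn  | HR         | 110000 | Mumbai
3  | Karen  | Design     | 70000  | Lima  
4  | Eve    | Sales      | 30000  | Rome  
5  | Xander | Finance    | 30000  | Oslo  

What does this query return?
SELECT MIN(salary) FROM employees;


Salaries: 80000, 110000, 70000, 30000, 30000
MIN = 30000

30000


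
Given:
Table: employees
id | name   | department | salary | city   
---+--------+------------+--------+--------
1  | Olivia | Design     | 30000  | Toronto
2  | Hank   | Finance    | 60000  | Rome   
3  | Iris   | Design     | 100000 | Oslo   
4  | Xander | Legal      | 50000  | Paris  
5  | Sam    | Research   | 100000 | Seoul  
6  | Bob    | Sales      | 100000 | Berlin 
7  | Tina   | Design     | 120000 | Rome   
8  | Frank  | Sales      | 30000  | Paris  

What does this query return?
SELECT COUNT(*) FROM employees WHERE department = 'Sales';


Counting rows where department = 'Sales'
  Bob -> MATCH
  Frank -> MATCH


2


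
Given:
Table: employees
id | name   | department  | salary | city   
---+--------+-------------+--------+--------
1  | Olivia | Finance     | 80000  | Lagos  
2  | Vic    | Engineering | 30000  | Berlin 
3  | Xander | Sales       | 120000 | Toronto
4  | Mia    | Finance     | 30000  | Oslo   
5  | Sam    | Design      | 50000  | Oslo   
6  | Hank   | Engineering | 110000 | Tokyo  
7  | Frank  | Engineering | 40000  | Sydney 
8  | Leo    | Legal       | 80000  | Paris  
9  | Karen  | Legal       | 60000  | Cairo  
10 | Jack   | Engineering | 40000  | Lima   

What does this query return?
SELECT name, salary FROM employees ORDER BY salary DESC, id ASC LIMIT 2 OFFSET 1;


Sort by salary DESC (id ASC tiebreak), then skip 1 and take 2
Rows 2 through 3

2 rows:
Hank, 110000
Olivia, 80000


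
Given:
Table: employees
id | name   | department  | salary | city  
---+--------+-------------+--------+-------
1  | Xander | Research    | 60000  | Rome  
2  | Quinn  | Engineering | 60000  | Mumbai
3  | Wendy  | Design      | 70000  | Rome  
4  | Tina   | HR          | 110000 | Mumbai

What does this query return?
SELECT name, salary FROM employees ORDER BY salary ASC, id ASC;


Sorting by salary ASC, then id ASC for ties

4 rows:
Xander, 60000
Quinn, 60000
Wendy, 70000
Tina, 110000


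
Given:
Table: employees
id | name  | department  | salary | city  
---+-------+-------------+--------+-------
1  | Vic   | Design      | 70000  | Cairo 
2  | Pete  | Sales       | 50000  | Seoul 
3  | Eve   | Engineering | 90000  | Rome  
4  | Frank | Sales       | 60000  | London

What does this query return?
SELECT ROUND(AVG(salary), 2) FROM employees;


SUM(salary) = 270000
COUNT = 4
ROUND(AVG, 2) = ROUND(270000 / 4, 2) = 67500.0

67500.0


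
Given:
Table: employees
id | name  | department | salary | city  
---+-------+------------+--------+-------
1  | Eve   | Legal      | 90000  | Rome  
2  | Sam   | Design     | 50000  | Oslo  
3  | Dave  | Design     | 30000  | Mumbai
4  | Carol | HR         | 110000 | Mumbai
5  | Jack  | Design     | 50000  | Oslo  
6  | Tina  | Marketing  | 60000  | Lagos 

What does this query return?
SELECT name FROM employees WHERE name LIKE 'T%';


LIKE 'T%' matches names starting with 'T'
Matching: 1

1 rows:
Tina


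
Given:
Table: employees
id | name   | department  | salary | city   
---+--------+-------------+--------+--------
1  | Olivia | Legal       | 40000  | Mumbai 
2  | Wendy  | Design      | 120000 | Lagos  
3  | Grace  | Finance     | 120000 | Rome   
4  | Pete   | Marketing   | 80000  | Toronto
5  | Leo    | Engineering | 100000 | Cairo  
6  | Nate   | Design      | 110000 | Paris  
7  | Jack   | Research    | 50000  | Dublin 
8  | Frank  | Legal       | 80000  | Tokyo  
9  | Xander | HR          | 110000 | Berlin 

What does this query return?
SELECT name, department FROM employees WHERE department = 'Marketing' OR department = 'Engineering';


Filtering: department = 'Marketing' OR 'Engineering'
Matching: 2 rows

2 rows:
Pete, Marketing
Leo, Engineering


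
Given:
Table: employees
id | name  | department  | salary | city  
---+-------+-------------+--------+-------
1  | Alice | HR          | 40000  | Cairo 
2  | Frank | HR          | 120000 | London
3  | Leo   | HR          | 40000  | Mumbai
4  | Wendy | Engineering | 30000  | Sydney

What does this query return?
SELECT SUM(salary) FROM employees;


SUM(salary) = 40000 + 120000 + 40000 + 30000 = 230000

230000


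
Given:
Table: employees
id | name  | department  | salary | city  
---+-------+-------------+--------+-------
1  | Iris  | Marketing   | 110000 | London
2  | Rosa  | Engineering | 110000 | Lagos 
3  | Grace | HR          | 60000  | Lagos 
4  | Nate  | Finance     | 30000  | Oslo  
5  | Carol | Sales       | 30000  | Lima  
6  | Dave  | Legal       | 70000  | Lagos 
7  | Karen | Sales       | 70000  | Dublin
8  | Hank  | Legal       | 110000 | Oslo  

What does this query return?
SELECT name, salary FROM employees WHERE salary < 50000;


Filtering: salary < 50000
Matching: 2 rows

2 rows:
Nate, 30000
Carol, 30000


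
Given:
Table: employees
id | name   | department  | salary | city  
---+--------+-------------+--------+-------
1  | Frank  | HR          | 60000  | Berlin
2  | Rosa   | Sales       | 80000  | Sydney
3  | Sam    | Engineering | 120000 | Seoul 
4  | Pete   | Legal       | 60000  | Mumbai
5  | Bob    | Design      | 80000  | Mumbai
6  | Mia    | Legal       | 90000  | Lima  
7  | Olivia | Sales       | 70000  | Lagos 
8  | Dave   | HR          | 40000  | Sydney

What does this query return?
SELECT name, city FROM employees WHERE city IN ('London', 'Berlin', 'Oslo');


Filtering: city IN ('London', 'Berlin', 'Oslo')
Matching: 1 rows

1 rows:
Frank, Berlin


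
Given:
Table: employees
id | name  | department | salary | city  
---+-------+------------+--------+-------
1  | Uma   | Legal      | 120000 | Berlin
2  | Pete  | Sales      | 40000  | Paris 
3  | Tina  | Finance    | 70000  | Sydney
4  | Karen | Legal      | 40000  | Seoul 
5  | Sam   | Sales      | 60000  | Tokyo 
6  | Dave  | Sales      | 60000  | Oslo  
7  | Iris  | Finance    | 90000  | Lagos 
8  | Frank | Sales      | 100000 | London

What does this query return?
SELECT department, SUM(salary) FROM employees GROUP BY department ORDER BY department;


Summing salary within each department:
  Finance: 70000 + 90000 = 160000
  Legal: 120000 + 40000 = 160000
  Sales: 40000 + 60000 + 60000 + 100000 = 260000


3 groups:
Finance, 160000
Legal, 160000
Sales, 260000


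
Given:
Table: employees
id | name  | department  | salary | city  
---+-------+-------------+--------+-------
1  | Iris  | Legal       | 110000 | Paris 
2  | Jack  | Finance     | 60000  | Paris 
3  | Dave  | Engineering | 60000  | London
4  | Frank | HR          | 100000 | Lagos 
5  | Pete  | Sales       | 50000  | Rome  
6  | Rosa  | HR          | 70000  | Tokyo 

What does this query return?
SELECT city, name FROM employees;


Projecting columns: city, name

6 rows:
Paris, Iris
Paris, Jack
London, Dave
Lagos, Frank
Rome, Pete
Tokyo, Rosa


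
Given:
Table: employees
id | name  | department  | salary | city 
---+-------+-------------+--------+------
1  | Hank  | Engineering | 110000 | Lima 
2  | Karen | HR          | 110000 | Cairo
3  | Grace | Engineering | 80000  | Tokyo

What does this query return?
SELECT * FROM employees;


SELECT * returns all 3 rows with all columns

3 rows:
1, Hank, Engineering, 110000, Lima
2, Karen, HR, 110000, Cairo
3, Grace, Engineering, 80000, Tokyo


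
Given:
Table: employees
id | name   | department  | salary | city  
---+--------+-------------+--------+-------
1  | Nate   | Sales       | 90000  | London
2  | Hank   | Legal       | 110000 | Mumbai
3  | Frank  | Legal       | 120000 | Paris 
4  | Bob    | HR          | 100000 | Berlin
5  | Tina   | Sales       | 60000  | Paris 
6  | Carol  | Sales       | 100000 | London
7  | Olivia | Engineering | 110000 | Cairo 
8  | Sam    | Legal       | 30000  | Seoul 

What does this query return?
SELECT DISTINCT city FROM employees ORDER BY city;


All 'city' values (row order): London, Mumbai, Paris, Berlin, Paris, London, Cairo, Seoul
Removing duplicates leaves 6 unique value(s).

6 values:
Berlin
Cairo
London
Mumbai
Paris
Seoul


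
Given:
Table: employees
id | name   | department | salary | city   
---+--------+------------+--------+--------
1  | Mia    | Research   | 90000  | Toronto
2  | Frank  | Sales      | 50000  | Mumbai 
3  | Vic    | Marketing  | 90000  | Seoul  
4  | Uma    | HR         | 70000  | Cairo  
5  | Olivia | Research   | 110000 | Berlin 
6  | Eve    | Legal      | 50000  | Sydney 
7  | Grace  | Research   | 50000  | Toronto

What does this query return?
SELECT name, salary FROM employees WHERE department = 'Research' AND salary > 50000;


Filtering: department = 'Research' AND salary > 50000
Matching: 2 rows

2 rows:
Mia, 90000
Olivia, 110000


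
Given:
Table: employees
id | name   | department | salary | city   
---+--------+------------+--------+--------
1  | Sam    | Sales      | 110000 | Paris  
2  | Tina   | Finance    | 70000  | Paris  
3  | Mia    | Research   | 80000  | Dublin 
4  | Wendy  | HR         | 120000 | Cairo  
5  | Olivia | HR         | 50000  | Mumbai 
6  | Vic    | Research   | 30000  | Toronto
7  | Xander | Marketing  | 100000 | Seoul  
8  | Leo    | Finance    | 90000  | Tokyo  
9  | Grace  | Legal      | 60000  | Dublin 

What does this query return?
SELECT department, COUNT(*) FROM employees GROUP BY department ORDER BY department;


Assigning each row to its department group:
  Sam -> Sales
  Tina -> Finance
  Mia -> Research
  Wendy -> HR
  Olivia -> HR
  Vic -> Research
  Xander -> Marketing
  Leo -> Finance
  Grace -> Legal


6 groups:
Finance, 2
HR, 2
Legal, 1
Marketing, 1
Research, 2
Sales, 1


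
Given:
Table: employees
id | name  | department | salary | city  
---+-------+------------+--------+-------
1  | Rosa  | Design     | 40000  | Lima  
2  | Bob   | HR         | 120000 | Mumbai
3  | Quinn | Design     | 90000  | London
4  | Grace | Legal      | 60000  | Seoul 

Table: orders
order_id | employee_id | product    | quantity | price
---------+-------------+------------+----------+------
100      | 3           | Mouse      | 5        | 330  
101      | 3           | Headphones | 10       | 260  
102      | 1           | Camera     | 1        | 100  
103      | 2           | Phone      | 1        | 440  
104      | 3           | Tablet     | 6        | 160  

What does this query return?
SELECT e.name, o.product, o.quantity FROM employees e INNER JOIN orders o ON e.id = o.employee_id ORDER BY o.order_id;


Joining employees.id = orders.employee_id:
  employee Quinn (id=3) -> order Mouse
  employee Quinn (id=3) -> order Headphones
  employee Rosa (id=1) -> order Camera
  employee Bob (id=2) -> order Phone
  employee Quinn (id=3) -> order Tablet


5 rows:
Quinn, Mouse, 5
Quinn, Headphones, 10
Rosa, Camera, 1
Bob, Phone, 1
Quinn, Tablet, 6


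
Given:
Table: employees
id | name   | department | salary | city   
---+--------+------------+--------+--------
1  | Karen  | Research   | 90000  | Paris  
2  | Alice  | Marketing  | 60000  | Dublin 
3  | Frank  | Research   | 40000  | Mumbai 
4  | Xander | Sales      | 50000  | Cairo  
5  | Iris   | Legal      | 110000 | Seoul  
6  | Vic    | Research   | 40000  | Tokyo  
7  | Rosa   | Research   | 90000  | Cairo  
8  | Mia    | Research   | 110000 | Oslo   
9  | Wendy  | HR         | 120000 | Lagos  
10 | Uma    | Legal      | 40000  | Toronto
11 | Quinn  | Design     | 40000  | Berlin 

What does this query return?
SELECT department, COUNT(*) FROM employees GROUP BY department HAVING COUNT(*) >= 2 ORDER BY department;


Groups with count >= 2:
  Legal: 2 -> PASS
  Research: 5 -> PASS
  Design: 1 -> filtered out
  HR: 1 -> filtered out
  Marketing: 1 -> filtered out
  Sales: 1 -> filtered out


2 groups:
Legal, 2
Research, 5


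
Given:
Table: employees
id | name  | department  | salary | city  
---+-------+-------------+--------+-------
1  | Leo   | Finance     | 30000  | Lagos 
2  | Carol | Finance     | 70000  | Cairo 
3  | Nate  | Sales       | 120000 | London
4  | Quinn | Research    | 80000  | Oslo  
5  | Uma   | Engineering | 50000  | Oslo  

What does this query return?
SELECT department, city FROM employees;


Projecting columns: department, city

5 rows:
Finance, Lagos
Finance, Cairo
Sales, London
Research, Oslo
Engineering, Oslo


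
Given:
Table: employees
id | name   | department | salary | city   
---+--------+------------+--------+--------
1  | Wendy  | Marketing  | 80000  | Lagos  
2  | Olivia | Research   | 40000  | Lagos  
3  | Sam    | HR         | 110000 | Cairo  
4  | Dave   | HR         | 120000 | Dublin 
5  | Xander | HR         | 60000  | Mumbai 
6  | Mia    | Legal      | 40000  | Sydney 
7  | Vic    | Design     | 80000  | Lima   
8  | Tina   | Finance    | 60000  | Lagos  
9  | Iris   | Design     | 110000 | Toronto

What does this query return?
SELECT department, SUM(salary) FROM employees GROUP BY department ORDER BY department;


Summing salary within each department:
  Design: 80000 + 110000 = 190000
  Finance: 60000 = 60000
  HR: 110000 + 120000 + 60000 = 290000
  Legal: 40000 = 40000
  Marketing: 80000 = 80000
  Research: 40000 = 40000


6 groups:
Design, 190000
Finance, 60000
HR, 290000
Legal, 40000
Marketing, 80000
Research, 40000


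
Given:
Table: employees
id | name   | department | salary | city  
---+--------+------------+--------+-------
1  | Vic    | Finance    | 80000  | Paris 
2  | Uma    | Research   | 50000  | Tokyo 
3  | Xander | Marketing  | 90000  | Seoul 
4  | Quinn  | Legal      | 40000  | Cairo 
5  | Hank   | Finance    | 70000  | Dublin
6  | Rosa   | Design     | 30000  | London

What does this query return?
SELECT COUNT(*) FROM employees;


COUNT(*) counts all rows

6


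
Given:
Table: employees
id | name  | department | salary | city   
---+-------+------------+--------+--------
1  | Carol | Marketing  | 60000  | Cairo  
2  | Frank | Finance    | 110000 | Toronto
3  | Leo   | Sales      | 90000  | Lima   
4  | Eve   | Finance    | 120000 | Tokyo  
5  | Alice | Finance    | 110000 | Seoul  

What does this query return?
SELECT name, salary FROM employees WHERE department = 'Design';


Filtering: department = 'Design'
Matching rows: 0

Empty result set (0 rows)


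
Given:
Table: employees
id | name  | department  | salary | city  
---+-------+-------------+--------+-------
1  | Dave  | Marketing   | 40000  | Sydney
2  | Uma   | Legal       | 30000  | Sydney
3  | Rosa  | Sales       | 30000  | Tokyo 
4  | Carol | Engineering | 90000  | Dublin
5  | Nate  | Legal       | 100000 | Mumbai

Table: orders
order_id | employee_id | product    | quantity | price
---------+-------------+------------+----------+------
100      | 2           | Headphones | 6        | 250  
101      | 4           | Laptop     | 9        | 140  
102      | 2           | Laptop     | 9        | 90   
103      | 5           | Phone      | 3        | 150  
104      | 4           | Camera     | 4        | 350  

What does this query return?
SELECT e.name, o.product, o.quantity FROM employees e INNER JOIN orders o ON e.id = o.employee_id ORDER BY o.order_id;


Joining employees.id = orders.employee_id:
  employee Uma (id=2) -> order Headphones
  employee Carol (id=4) -> order Laptop
  employee Uma (id=2) -> order Laptop
  employee Nate (id=5) -> order Phone
  employee Carol (id=4) -> order Camera


5 rows:
Uma, Headphones, 6
Carol, Laptop, 9
Uma, Laptop, 9
Nate, Phone, 3
Carol, Camera, 4


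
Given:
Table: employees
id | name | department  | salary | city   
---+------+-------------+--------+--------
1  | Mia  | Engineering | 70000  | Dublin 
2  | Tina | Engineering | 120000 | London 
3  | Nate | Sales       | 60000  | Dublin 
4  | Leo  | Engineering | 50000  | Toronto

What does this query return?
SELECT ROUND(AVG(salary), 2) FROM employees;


SUM(salary) = 300000
COUNT = 4
ROUND(AVG, 2) = ROUND(300000 / 4, 2) = 75000.0

75000.0


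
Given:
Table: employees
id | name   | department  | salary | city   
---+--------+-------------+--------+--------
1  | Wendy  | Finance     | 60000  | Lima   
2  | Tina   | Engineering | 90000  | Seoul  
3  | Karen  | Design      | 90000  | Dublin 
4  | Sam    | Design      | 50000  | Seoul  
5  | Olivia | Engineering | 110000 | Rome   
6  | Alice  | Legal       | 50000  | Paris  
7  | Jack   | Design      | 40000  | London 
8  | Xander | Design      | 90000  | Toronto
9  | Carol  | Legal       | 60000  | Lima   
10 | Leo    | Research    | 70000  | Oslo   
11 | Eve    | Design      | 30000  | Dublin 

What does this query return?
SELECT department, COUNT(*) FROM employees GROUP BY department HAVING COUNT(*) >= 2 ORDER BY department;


Groups with count >= 2:
  Design: 5 -> PASS
  Engineering: 2 -> PASS
  Legal: 2 -> PASS
  Finance: 1 -> filtered out
  Research: 1 -> filtered out


3 groups:
Design, 5
Engineering, 2
Legal, 2


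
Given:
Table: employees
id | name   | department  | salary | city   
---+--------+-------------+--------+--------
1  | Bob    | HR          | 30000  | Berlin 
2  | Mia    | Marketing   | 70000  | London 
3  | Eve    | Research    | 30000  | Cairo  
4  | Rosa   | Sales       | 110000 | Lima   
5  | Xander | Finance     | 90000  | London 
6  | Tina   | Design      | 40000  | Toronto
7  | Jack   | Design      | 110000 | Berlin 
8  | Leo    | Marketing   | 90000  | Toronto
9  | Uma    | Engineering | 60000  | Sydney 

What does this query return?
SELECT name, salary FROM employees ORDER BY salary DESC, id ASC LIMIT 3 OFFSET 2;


Sort by salary DESC (id ASC tiebreak), then skip 2 and take 3
Rows 3 through 5

3 rows:
Xander, 90000
Leo, 90000
Mia, 70000


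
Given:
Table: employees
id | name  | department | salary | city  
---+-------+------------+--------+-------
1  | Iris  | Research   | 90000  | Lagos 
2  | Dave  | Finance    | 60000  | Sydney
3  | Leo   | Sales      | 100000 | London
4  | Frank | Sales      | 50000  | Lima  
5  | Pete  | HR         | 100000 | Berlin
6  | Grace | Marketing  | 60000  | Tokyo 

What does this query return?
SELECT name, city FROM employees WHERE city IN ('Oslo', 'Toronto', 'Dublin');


Filtering: city IN ('Oslo', 'Toronto', 'Dublin')
Matching: 0 rows

Empty result set (0 rows)


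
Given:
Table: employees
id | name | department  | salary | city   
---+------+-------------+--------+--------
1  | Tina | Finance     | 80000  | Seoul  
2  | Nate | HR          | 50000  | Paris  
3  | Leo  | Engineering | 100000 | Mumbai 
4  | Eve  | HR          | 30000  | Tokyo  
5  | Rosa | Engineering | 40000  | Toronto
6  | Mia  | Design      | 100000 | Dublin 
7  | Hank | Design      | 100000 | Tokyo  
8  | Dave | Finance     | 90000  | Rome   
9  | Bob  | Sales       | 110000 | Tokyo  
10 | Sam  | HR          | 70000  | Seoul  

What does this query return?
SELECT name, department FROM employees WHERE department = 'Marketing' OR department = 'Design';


Filtering: department = 'Marketing' OR 'Design'
Matching: 2 rows

2 rows:
Mia, Design
Hank, Design


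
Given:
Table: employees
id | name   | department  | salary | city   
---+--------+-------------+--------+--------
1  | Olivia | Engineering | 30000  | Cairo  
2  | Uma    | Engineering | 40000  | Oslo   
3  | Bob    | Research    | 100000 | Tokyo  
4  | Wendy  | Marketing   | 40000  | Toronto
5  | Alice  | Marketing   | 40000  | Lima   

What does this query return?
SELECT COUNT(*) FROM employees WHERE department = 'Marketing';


Counting rows where department = 'Marketing'
  Wendy -> MATCH
  Alice -> MATCH


2


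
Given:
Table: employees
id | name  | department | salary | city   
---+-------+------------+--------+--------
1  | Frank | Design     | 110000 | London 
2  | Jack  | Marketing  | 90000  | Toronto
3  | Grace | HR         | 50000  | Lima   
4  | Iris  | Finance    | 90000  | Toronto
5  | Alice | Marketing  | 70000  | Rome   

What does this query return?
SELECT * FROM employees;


SELECT * returns all 5 rows with all columns

5 rows:
1, Frank, Design, 110000, London
2, Jack, Marketing, 90000, Toronto
3, Grace, HR, 50000, Lima
4, Iris, Finance, 90000, Toronto
5, Alice, Marketing, 70000, Rome


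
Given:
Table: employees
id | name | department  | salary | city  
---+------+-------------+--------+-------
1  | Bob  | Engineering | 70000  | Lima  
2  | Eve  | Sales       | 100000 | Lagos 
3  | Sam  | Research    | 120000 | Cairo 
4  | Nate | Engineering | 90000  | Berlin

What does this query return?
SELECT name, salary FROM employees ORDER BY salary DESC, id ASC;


Sorting by salary DESC, then id ASC for ties

4 rows:
Sam, 120000
Eve, 100000
Nate, 90000
Bob, 70000


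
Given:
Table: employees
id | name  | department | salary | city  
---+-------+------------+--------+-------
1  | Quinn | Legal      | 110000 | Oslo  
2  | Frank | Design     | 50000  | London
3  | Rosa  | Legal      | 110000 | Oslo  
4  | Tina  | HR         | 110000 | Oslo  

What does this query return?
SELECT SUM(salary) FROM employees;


SUM(salary) = 110000 + 50000 + 110000 + 110000 = 380000

380000


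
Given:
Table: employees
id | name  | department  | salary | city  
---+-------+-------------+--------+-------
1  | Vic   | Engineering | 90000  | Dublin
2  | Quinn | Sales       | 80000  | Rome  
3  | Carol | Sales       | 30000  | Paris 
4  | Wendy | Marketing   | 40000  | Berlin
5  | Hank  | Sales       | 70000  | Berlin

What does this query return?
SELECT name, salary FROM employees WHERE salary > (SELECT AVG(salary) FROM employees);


Subquery: AVG(salary) = 62000.0
Filtering: salary > 62000.0
  Vic (90000) -> MATCH
  Quinn (80000) -> MATCH
  Hank (70000) -> MATCH


3 rows:
Vic, 90000
Quinn, 80000
Hank, 70000


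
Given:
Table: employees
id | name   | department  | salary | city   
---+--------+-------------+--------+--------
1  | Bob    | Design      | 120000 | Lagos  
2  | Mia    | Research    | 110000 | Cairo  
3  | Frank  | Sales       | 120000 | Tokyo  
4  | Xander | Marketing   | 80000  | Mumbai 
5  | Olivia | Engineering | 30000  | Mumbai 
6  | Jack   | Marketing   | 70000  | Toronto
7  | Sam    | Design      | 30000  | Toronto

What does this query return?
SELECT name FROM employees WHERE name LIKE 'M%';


LIKE 'M%' matches names starting with 'M'
Matching: 1

1 rows:
Mia


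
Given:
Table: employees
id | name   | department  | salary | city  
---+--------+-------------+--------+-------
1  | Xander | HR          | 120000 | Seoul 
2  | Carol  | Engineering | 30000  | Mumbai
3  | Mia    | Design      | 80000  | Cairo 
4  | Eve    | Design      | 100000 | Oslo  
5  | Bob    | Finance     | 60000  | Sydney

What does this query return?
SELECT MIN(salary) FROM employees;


Salaries: 120000, 30000, 80000, 100000, 60000
MIN = 30000

30000


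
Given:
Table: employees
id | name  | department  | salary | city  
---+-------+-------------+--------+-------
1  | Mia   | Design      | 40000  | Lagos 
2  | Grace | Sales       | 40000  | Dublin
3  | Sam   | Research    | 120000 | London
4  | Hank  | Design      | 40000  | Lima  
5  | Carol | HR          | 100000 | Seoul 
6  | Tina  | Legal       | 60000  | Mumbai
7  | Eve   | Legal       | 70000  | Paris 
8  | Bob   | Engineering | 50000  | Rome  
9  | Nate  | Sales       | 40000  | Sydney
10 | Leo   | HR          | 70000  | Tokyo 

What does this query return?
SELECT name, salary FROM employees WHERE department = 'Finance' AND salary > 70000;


Filtering: department = 'Finance' AND salary > 70000
Matching: 0 rows

Empty result set (0 rows)
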